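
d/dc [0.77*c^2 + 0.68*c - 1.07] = 1.54*c + 0.68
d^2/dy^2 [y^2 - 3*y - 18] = 2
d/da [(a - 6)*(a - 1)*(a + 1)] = 3*a^2 - 12*a - 1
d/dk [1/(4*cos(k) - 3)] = 4*sin(k)/(4*cos(k) - 3)^2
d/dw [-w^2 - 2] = -2*w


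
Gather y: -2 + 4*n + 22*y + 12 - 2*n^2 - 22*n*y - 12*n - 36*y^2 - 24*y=-2*n^2 - 8*n - 36*y^2 + y*(-22*n - 2) + 10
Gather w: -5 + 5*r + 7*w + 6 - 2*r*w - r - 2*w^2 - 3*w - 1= 4*r - 2*w^2 + w*(4 - 2*r)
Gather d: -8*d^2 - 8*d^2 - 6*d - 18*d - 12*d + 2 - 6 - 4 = -16*d^2 - 36*d - 8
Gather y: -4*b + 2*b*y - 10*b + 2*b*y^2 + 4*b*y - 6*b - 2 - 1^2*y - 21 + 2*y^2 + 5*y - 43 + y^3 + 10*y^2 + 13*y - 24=-20*b + y^3 + y^2*(2*b + 12) + y*(6*b + 17) - 90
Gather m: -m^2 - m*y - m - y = -m^2 + m*(-y - 1) - y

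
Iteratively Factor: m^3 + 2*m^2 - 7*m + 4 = (m - 1)*(m^2 + 3*m - 4) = (m - 1)^2*(m + 4)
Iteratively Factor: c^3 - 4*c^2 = (c - 4)*(c^2) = c*(c - 4)*(c)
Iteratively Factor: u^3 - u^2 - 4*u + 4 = (u - 1)*(u^2 - 4) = (u - 2)*(u - 1)*(u + 2)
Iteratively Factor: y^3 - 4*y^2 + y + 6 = (y - 3)*(y^2 - y - 2) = (y - 3)*(y + 1)*(y - 2)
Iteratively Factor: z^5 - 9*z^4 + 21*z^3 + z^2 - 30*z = (z - 3)*(z^4 - 6*z^3 + 3*z^2 + 10*z) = (z - 3)*(z + 1)*(z^3 - 7*z^2 + 10*z) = z*(z - 3)*(z + 1)*(z^2 - 7*z + 10) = z*(z - 3)*(z - 2)*(z + 1)*(z - 5)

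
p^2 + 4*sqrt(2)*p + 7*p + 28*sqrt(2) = (p + 7)*(p + 4*sqrt(2))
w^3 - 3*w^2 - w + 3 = (w - 3)*(w - 1)*(w + 1)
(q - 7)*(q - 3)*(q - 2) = q^3 - 12*q^2 + 41*q - 42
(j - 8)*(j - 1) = j^2 - 9*j + 8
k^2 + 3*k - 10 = (k - 2)*(k + 5)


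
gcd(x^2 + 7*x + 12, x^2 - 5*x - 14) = 1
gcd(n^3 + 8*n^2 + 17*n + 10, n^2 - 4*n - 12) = n + 2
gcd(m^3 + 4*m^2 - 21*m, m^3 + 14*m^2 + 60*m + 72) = 1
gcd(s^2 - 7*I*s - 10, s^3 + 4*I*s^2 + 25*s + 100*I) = s - 5*I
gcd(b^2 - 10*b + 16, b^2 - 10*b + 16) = b^2 - 10*b + 16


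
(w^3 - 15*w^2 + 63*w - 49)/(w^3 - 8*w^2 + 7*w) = (w - 7)/w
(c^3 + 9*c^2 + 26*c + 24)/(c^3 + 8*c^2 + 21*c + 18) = (c + 4)/(c + 3)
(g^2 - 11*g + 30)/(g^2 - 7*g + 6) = (g - 5)/(g - 1)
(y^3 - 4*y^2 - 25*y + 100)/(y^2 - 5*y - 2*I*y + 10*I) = (y^2 + y - 20)/(y - 2*I)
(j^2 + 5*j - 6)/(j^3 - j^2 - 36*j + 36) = 1/(j - 6)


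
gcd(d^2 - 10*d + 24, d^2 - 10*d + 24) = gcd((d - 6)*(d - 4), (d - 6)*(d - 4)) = d^2 - 10*d + 24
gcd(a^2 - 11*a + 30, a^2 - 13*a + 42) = a - 6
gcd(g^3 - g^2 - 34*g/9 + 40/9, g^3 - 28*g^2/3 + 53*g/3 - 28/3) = g - 4/3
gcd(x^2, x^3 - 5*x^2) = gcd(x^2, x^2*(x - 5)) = x^2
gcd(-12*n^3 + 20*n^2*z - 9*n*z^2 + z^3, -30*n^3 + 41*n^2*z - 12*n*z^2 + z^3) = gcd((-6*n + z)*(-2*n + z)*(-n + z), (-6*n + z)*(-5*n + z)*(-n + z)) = 6*n^2 - 7*n*z + z^2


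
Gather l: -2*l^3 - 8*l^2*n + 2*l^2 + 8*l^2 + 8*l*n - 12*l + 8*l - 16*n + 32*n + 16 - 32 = -2*l^3 + l^2*(10 - 8*n) + l*(8*n - 4) + 16*n - 16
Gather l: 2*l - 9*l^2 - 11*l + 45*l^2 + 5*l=36*l^2 - 4*l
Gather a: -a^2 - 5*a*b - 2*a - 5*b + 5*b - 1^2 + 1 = -a^2 + a*(-5*b - 2)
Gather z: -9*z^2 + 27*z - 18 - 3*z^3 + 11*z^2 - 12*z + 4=-3*z^3 + 2*z^2 + 15*z - 14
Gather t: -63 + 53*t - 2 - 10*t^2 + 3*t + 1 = -10*t^2 + 56*t - 64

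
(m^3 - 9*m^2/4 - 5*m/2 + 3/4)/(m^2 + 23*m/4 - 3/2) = (m^2 - 2*m - 3)/(m + 6)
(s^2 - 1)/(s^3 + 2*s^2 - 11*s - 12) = (s - 1)/(s^2 + s - 12)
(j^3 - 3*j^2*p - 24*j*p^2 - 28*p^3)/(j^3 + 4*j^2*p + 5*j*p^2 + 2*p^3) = (j^2 - 5*j*p - 14*p^2)/(j^2 + 2*j*p + p^2)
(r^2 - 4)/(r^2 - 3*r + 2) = (r + 2)/(r - 1)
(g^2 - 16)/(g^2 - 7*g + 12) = (g + 4)/(g - 3)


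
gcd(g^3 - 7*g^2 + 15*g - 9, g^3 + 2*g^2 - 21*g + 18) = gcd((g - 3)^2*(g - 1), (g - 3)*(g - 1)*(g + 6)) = g^2 - 4*g + 3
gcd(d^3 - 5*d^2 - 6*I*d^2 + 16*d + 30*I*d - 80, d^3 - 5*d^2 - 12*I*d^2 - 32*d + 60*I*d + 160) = d^2 + d*(-5 - 8*I) + 40*I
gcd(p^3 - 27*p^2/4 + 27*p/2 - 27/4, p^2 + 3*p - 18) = p - 3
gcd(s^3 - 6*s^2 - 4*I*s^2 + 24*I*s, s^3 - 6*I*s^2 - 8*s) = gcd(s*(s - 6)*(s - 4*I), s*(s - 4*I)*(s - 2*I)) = s^2 - 4*I*s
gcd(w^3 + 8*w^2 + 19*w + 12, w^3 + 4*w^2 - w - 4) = w^2 + 5*w + 4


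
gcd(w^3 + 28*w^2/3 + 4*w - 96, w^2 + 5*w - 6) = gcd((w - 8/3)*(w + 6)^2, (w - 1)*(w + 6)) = w + 6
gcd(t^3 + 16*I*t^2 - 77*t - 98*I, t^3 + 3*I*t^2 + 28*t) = t + 7*I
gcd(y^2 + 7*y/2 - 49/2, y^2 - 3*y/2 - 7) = y - 7/2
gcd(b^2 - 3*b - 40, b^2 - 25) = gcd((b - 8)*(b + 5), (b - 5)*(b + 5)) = b + 5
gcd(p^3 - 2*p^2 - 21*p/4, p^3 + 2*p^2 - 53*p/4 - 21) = p^2 - 2*p - 21/4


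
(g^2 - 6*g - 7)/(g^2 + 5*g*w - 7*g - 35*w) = (g + 1)/(g + 5*w)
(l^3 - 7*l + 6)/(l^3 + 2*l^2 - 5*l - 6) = (l - 1)/(l + 1)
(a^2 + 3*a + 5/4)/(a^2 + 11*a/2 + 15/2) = (a + 1/2)/(a + 3)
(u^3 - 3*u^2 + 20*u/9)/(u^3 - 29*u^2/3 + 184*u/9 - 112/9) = u*(3*u - 5)/(3*u^2 - 25*u + 28)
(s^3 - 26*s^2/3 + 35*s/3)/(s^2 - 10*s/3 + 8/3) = s*(3*s^2 - 26*s + 35)/(3*s^2 - 10*s + 8)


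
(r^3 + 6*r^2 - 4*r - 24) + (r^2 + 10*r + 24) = r^3 + 7*r^2 + 6*r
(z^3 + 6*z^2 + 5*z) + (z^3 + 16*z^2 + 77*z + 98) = 2*z^3 + 22*z^2 + 82*z + 98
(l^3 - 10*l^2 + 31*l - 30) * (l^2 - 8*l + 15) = l^5 - 18*l^4 + 126*l^3 - 428*l^2 + 705*l - 450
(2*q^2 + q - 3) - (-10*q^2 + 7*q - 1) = 12*q^2 - 6*q - 2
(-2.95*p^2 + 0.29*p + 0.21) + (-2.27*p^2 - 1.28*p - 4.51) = -5.22*p^2 - 0.99*p - 4.3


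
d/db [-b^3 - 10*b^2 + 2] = b*(-3*b - 20)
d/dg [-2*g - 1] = -2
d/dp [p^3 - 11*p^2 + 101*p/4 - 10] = 3*p^2 - 22*p + 101/4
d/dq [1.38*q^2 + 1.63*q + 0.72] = 2.76*q + 1.63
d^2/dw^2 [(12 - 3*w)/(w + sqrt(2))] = 6*(sqrt(2) + 4)/(w + sqrt(2))^3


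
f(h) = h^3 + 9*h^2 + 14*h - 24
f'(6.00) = 230.00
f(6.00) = 600.00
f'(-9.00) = 95.00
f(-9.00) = -150.00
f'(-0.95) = -0.39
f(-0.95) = -30.03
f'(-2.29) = -11.49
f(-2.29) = -20.87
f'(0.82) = 30.78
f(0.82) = -5.92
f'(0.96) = 34.04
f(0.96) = -1.38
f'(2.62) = 81.75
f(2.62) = 92.44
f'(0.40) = 21.68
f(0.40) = -16.90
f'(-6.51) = 23.96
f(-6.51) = -9.61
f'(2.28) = 70.64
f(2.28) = 66.56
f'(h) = 3*h^2 + 18*h + 14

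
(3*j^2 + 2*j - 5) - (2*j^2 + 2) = j^2 + 2*j - 7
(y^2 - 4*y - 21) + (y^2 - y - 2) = 2*y^2 - 5*y - 23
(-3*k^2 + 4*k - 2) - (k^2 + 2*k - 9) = -4*k^2 + 2*k + 7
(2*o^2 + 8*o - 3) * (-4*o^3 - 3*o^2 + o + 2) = -8*o^5 - 38*o^4 - 10*o^3 + 21*o^2 + 13*o - 6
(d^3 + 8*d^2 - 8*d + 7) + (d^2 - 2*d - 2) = d^3 + 9*d^2 - 10*d + 5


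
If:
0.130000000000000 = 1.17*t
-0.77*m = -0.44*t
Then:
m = 0.06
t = 0.11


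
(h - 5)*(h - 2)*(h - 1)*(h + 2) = h^4 - 6*h^3 + h^2 + 24*h - 20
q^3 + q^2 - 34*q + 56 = (q - 4)*(q - 2)*(q + 7)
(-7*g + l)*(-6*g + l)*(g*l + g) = 42*g^3*l + 42*g^3 - 13*g^2*l^2 - 13*g^2*l + g*l^3 + g*l^2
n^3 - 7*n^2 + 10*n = n*(n - 5)*(n - 2)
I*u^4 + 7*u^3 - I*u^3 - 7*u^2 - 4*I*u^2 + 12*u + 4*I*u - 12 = (u - 6*I)*(u - 2*I)*(u + I)*(I*u - I)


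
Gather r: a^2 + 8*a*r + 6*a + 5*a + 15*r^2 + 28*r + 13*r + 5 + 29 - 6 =a^2 + 11*a + 15*r^2 + r*(8*a + 41) + 28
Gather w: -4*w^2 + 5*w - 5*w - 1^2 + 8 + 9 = 16 - 4*w^2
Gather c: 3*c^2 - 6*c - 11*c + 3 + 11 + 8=3*c^2 - 17*c + 22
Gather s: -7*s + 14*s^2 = 14*s^2 - 7*s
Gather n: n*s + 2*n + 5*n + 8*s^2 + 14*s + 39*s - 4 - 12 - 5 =n*(s + 7) + 8*s^2 + 53*s - 21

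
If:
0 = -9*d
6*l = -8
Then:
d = 0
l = -4/3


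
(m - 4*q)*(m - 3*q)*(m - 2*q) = m^3 - 9*m^2*q + 26*m*q^2 - 24*q^3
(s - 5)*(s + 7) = s^2 + 2*s - 35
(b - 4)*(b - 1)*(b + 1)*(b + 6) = b^4 + 2*b^3 - 25*b^2 - 2*b + 24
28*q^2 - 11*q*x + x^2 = (-7*q + x)*(-4*q + x)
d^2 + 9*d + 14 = (d + 2)*(d + 7)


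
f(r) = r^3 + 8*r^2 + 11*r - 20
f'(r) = 3*r^2 + 16*r + 11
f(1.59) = 21.73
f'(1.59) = 44.02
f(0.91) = -2.61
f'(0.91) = 28.04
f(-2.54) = -12.71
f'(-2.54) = -10.29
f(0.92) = -2.33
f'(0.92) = 28.26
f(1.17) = 5.42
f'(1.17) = 33.83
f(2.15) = 50.57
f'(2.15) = 59.27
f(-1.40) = -22.46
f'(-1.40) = -5.52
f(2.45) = 69.68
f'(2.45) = 68.21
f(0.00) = -20.00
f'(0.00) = 11.00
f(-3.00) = -8.00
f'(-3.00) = -10.00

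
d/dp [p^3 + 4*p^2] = p*(3*p + 8)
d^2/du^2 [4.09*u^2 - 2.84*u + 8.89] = 8.18000000000000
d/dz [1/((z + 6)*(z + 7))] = (-2*z - 13)/(z^4 + 26*z^3 + 253*z^2 + 1092*z + 1764)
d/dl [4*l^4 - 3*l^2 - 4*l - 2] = 16*l^3 - 6*l - 4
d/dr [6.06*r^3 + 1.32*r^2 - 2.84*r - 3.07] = 18.18*r^2 + 2.64*r - 2.84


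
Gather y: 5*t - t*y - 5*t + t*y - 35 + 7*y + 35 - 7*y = 0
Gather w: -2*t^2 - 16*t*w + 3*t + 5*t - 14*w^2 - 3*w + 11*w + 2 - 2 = -2*t^2 + 8*t - 14*w^2 + w*(8 - 16*t)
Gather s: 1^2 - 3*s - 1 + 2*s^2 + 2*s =2*s^2 - s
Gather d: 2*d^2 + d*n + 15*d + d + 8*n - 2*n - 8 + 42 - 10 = 2*d^2 + d*(n + 16) + 6*n + 24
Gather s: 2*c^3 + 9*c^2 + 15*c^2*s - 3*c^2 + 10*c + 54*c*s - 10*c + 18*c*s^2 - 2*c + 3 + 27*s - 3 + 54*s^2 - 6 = 2*c^3 + 6*c^2 - 2*c + s^2*(18*c + 54) + s*(15*c^2 + 54*c + 27) - 6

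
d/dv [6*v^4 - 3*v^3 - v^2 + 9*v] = 24*v^3 - 9*v^2 - 2*v + 9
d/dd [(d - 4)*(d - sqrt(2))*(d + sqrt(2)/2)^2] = 4*d^3 - 12*d^2 - 3*d - sqrt(2)/2 + 6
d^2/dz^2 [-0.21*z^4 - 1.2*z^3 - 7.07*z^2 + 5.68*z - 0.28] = -2.52*z^2 - 7.2*z - 14.14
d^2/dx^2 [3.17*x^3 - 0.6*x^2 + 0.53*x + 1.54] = 19.02*x - 1.2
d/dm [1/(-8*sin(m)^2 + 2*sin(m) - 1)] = 2*(8*sin(m) - 1)*cos(m)/(8*sin(m)^2 - 2*sin(m) + 1)^2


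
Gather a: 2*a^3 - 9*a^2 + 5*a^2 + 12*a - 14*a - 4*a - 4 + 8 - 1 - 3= 2*a^3 - 4*a^2 - 6*a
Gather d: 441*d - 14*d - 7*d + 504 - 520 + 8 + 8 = 420*d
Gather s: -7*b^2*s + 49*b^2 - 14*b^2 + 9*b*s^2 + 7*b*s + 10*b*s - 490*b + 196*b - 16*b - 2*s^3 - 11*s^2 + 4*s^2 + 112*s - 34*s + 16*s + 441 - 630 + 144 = 35*b^2 - 310*b - 2*s^3 + s^2*(9*b - 7) + s*(-7*b^2 + 17*b + 94) - 45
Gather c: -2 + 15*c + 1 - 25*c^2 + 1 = -25*c^2 + 15*c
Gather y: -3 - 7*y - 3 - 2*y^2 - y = -2*y^2 - 8*y - 6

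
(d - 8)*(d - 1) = d^2 - 9*d + 8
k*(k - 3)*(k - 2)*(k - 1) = k^4 - 6*k^3 + 11*k^2 - 6*k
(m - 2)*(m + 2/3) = m^2 - 4*m/3 - 4/3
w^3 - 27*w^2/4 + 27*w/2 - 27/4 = (w - 3)^2*(w - 3/4)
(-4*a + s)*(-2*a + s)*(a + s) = 8*a^3 + 2*a^2*s - 5*a*s^2 + s^3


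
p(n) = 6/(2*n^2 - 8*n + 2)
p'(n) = 6*(8 - 4*n)/(2*n^2 - 8*n + 2)^2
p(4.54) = 0.87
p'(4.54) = -1.28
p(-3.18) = 0.13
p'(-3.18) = 0.05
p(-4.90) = 0.07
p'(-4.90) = 0.02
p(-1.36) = 0.36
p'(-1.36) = 0.29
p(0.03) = 3.41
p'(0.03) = 15.23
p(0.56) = -3.24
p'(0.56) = 10.07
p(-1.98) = 0.23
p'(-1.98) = 0.14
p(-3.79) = 0.10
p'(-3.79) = 0.04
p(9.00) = 0.07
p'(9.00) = -0.02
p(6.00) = 0.23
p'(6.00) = -0.14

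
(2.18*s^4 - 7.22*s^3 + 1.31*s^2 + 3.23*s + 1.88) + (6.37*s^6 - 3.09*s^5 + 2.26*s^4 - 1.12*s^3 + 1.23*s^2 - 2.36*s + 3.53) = 6.37*s^6 - 3.09*s^5 + 4.44*s^4 - 8.34*s^3 + 2.54*s^2 + 0.87*s + 5.41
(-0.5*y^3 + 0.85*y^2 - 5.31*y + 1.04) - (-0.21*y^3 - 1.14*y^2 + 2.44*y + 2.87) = -0.29*y^3 + 1.99*y^2 - 7.75*y - 1.83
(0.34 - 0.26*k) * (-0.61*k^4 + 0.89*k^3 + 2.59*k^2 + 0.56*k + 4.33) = 0.1586*k^5 - 0.4388*k^4 - 0.3708*k^3 + 0.735*k^2 - 0.9354*k + 1.4722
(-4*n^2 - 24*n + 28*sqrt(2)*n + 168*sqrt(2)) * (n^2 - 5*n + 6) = -4*n^4 - 4*n^3 + 28*sqrt(2)*n^3 + 28*sqrt(2)*n^2 + 96*n^2 - 672*sqrt(2)*n - 144*n + 1008*sqrt(2)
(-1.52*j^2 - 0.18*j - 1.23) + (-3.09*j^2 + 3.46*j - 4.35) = -4.61*j^2 + 3.28*j - 5.58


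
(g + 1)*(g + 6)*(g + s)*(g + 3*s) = g^4 + 4*g^3*s + 7*g^3 + 3*g^2*s^2 + 28*g^2*s + 6*g^2 + 21*g*s^2 + 24*g*s + 18*s^2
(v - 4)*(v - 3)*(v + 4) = v^3 - 3*v^2 - 16*v + 48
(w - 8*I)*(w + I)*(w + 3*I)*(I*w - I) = I*w^4 + 4*w^3 - I*w^3 - 4*w^2 + 29*I*w^2 - 24*w - 29*I*w + 24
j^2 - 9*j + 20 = (j - 5)*(j - 4)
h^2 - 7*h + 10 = (h - 5)*(h - 2)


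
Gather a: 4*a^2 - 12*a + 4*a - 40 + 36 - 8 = 4*a^2 - 8*a - 12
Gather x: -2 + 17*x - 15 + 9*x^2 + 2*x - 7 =9*x^2 + 19*x - 24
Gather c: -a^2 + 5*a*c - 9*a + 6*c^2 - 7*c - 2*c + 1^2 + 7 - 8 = -a^2 - 9*a + 6*c^2 + c*(5*a - 9)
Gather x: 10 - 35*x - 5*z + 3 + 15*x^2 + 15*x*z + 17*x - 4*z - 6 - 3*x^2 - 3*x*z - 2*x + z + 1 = 12*x^2 + x*(12*z - 20) - 8*z + 8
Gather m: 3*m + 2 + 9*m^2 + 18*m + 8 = 9*m^2 + 21*m + 10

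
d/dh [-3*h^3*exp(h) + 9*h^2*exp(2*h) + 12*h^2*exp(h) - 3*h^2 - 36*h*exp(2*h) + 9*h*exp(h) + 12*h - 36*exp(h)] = -3*h^3*exp(h) + 18*h^2*exp(2*h) + 3*h^2*exp(h) - 54*h*exp(2*h) + 33*h*exp(h) - 6*h - 36*exp(2*h) - 27*exp(h) + 12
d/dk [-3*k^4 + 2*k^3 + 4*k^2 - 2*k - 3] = -12*k^3 + 6*k^2 + 8*k - 2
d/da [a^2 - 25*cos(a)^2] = 2*a + 25*sin(2*a)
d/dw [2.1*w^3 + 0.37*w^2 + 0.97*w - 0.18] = 6.3*w^2 + 0.74*w + 0.97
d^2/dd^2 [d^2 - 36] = 2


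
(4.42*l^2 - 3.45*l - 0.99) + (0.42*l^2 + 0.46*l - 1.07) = 4.84*l^2 - 2.99*l - 2.06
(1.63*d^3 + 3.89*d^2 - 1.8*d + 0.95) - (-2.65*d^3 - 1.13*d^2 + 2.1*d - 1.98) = 4.28*d^3 + 5.02*d^2 - 3.9*d + 2.93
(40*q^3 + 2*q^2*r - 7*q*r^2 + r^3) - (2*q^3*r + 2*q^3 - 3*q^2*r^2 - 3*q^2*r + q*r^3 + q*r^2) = -2*q^3*r + 38*q^3 + 3*q^2*r^2 + 5*q^2*r - q*r^3 - 8*q*r^2 + r^3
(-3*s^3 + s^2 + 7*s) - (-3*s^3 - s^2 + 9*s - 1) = 2*s^2 - 2*s + 1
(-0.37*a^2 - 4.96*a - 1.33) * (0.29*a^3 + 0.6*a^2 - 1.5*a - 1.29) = -0.1073*a^5 - 1.6604*a^4 - 2.8067*a^3 + 7.1193*a^2 + 8.3934*a + 1.7157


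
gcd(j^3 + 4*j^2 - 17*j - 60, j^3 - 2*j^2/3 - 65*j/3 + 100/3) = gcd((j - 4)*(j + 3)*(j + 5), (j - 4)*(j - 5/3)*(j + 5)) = j^2 + j - 20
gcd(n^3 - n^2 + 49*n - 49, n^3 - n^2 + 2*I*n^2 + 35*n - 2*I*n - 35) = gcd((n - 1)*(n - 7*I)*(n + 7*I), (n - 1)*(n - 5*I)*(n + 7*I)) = n^2 + n*(-1 + 7*I) - 7*I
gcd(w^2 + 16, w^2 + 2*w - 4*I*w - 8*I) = w - 4*I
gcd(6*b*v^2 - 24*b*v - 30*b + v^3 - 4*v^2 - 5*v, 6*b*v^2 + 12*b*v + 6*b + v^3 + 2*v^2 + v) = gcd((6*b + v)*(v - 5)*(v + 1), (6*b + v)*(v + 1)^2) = 6*b*v + 6*b + v^2 + v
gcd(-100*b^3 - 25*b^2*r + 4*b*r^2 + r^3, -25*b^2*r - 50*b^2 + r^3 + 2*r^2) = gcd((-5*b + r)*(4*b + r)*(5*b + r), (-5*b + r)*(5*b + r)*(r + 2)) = -25*b^2 + r^2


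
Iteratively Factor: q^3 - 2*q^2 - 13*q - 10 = (q + 1)*(q^2 - 3*q - 10) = (q + 1)*(q + 2)*(q - 5)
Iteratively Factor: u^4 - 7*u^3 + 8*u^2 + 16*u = (u - 4)*(u^3 - 3*u^2 - 4*u) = (u - 4)*(u + 1)*(u^2 - 4*u) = (u - 4)^2*(u + 1)*(u)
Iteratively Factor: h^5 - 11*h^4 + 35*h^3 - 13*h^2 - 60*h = (h - 4)*(h^4 - 7*h^3 + 7*h^2 + 15*h) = (h - 4)*(h + 1)*(h^3 - 8*h^2 + 15*h) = (h - 5)*(h - 4)*(h + 1)*(h^2 - 3*h) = (h - 5)*(h - 4)*(h - 3)*(h + 1)*(h)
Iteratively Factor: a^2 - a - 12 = (a - 4)*(a + 3)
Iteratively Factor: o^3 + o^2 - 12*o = (o - 3)*(o^2 + 4*o) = o*(o - 3)*(o + 4)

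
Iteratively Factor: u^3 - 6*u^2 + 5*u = (u - 5)*(u^2 - u) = u*(u - 5)*(u - 1)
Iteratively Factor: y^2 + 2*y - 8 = (y + 4)*(y - 2)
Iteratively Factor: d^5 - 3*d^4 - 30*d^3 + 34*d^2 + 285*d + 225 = (d - 5)*(d^4 + 2*d^3 - 20*d^2 - 66*d - 45) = (d - 5)^2*(d^3 + 7*d^2 + 15*d + 9) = (d - 5)^2*(d + 1)*(d^2 + 6*d + 9) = (d - 5)^2*(d + 1)*(d + 3)*(d + 3)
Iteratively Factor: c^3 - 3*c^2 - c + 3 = (c - 1)*(c^2 - 2*c - 3) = (c - 3)*(c - 1)*(c + 1)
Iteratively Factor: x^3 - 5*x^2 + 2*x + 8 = (x - 4)*(x^2 - x - 2) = (x - 4)*(x + 1)*(x - 2)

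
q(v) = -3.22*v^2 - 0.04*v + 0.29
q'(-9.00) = 57.92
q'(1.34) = -8.67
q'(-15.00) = 96.56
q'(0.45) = -2.94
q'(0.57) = -3.71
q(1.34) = -5.55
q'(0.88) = -5.71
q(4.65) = -69.52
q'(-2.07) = 13.29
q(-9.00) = -260.17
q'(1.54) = -9.96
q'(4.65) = -29.99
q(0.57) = -0.78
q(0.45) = -0.38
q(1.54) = -7.41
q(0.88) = -2.24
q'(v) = -6.44*v - 0.04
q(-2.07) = -13.42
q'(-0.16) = 0.99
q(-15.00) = -723.61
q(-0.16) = 0.21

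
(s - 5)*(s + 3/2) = s^2 - 7*s/2 - 15/2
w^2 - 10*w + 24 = (w - 6)*(w - 4)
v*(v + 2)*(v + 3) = v^3 + 5*v^2 + 6*v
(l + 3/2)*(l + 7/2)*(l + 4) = l^3 + 9*l^2 + 101*l/4 + 21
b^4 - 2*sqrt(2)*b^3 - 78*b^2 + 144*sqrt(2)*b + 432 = (b - 6*sqrt(2))*(b - 3*sqrt(2))*(b + sqrt(2))*(b + 6*sqrt(2))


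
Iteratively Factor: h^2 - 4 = (h + 2)*(h - 2)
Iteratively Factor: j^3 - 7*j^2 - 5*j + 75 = (j - 5)*(j^2 - 2*j - 15) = (j - 5)*(j + 3)*(j - 5)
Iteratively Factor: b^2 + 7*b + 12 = (b + 3)*(b + 4)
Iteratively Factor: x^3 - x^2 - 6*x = (x)*(x^2 - x - 6) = x*(x + 2)*(x - 3)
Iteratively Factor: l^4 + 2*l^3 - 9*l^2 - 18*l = (l + 2)*(l^3 - 9*l) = (l + 2)*(l + 3)*(l^2 - 3*l) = l*(l + 2)*(l + 3)*(l - 3)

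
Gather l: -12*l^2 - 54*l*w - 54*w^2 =-12*l^2 - 54*l*w - 54*w^2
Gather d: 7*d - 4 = 7*d - 4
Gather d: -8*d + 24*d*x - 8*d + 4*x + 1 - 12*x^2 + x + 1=d*(24*x - 16) - 12*x^2 + 5*x + 2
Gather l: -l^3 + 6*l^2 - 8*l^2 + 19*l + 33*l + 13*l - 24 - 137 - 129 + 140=-l^3 - 2*l^2 + 65*l - 150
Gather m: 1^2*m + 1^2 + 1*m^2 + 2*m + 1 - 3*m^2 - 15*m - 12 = -2*m^2 - 12*m - 10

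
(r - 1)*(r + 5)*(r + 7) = r^3 + 11*r^2 + 23*r - 35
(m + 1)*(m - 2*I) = m^2 + m - 2*I*m - 2*I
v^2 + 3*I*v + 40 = (v - 5*I)*(v + 8*I)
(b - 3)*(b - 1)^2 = b^3 - 5*b^2 + 7*b - 3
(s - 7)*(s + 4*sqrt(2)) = s^2 - 7*s + 4*sqrt(2)*s - 28*sqrt(2)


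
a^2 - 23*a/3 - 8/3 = (a - 8)*(a + 1/3)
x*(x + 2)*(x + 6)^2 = x^4 + 14*x^3 + 60*x^2 + 72*x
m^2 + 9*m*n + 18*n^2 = (m + 3*n)*(m + 6*n)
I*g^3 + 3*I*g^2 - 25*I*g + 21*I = (g - 3)*(g + 7)*(I*g - I)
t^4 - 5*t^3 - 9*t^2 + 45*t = t*(t - 5)*(t - 3)*(t + 3)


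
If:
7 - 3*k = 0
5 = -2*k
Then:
No Solution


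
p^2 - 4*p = p*(p - 4)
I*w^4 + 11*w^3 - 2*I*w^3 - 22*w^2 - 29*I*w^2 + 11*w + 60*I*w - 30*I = (w - 1)*(w - 6*I)*(w - 5*I)*(I*w - I)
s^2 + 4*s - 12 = (s - 2)*(s + 6)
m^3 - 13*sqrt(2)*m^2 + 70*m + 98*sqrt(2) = (m - 7*sqrt(2))^2*(m + sqrt(2))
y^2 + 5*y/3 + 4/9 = (y + 1/3)*(y + 4/3)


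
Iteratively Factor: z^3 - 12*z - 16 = (z + 2)*(z^2 - 2*z - 8) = (z - 4)*(z + 2)*(z + 2)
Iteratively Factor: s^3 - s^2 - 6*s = (s + 2)*(s^2 - 3*s) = (s - 3)*(s + 2)*(s)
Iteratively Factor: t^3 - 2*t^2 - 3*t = (t + 1)*(t^2 - 3*t) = (t - 3)*(t + 1)*(t)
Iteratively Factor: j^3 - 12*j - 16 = (j + 2)*(j^2 - 2*j - 8) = (j + 2)^2*(j - 4)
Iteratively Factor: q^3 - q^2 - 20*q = (q + 4)*(q^2 - 5*q) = (q - 5)*(q + 4)*(q)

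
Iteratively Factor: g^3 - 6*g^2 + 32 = (g - 4)*(g^2 - 2*g - 8) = (g - 4)*(g + 2)*(g - 4)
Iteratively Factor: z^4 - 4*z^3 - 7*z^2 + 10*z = (z - 5)*(z^3 + z^2 - 2*z) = (z - 5)*(z + 2)*(z^2 - z) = (z - 5)*(z - 1)*(z + 2)*(z)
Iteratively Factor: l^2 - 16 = (l + 4)*(l - 4)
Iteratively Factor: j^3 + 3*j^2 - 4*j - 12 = (j + 3)*(j^2 - 4) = (j - 2)*(j + 3)*(j + 2)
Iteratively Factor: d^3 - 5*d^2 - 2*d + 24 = (d - 4)*(d^2 - d - 6) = (d - 4)*(d - 3)*(d + 2)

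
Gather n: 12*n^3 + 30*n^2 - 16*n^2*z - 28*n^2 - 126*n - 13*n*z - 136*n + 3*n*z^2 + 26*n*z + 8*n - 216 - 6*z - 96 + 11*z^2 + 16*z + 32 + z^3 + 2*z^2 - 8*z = 12*n^3 + n^2*(2 - 16*z) + n*(3*z^2 + 13*z - 254) + z^3 + 13*z^2 + 2*z - 280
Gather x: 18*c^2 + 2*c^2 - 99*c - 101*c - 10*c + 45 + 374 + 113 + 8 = 20*c^2 - 210*c + 540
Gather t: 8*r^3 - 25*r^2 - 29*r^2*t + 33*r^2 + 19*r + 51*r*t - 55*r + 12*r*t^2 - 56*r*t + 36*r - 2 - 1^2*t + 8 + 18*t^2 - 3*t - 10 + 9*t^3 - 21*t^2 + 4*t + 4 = 8*r^3 + 8*r^2 + 9*t^3 + t^2*(12*r - 3) + t*(-29*r^2 - 5*r)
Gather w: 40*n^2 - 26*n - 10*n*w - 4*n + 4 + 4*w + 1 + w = 40*n^2 - 30*n + w*(5 - 10*n) + 5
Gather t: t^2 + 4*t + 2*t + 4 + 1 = t^2 + 6*t + 5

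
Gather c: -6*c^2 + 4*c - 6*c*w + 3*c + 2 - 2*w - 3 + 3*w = -6*c^2 + c*(7 - 6*w) + w - 1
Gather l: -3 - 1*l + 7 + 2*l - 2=l + 2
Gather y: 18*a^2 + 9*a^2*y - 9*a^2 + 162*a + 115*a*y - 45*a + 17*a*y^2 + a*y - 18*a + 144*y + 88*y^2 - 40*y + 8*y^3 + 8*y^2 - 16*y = 9*a^2 + 99*a + 8*y^3 + y^2*(17*a + 96) + y*(9*a^2 + 116*a + 88)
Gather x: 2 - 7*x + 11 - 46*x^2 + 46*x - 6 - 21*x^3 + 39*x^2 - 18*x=-21*x^3 - 7*x^2 + 21*x + 7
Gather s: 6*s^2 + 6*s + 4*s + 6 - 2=6*s^2 + 10*s + 4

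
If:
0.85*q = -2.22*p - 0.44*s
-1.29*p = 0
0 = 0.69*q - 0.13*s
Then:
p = 0.00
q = 0.00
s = 0.00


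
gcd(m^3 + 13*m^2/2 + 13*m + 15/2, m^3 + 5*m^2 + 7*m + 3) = m^2 + 4*m + 3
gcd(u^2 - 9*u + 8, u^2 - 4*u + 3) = u - 1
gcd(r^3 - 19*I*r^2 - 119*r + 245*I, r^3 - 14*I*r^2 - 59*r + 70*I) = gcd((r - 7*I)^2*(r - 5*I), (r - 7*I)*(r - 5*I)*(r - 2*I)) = r^2 - 12*I*r - 35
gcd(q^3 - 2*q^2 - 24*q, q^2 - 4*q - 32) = q + 4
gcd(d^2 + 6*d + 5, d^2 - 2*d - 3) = d + 1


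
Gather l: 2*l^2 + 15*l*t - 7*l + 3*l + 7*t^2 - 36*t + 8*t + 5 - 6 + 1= 2*l^2 + l*(15*t - 4) + 7*t^2 - 28*t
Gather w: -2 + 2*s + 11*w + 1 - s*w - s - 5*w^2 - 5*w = s - 5*w^2 + w*(6 - s) - 1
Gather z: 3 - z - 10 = -z - 7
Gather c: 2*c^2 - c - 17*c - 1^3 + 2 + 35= 2*c^2 - 18*c + 36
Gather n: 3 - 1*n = 3 - n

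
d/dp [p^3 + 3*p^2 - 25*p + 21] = 3*p^2 + 6*p - 25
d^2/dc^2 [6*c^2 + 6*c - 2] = 12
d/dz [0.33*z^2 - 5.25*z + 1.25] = 0.66*z - 5.25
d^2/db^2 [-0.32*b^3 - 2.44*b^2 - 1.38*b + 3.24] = -1.92*b - 4.88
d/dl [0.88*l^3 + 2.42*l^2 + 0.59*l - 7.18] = 2.64*l^2 + 4.84*l + 0.59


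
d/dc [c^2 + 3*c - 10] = 2*c + 3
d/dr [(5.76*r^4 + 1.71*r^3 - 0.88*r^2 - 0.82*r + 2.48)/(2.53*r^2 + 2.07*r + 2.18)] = (29.1456*r^5 + 40.0959*r^4 + 57.3066*r^3 + 11.4364*r^2 - 16.3856*r - 6.9212)/(6.4009*r^4 + 10.4742*r^3 + 15.3157*r^2 + 9.0252*r + 4.7524)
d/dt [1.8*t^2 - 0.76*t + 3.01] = 3.6*t - 0.76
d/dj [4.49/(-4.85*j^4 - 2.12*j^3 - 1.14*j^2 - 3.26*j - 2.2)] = (87.106*j^3 + 28.5564*j^2 + 10.2372*j + 14.6374)/(4.85*j^4 + 2.12*j^3 + 1.14*j^2 + 3.26*j + 2.2)^2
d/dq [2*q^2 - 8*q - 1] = 4*q - 8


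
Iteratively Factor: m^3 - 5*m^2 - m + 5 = (m - 1)*(m^2 - 4*m - 5) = (m - 5)*(m - 1)*(m + 1)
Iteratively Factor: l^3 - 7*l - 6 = (l + 1)*(l^2 - l - 6) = (l - 3)*(l + 1)*(l + 2)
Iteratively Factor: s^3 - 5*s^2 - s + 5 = (s + 1)*(s^2 - 6*s + 5) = (s - 5)*(s + 1)*(s - 1)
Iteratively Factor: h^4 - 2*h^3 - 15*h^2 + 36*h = (h + 4)*(h^3 - 6*h^2 + 9*h) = (h - 3)*(h + 4)*(h^2 - 3*h) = h*(h - 3)*(h + 4)*(h - 3)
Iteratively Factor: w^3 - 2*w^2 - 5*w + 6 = (w - 1)*(w^2 - w - 6) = (w - 1)*(w + 2)*(w - 3)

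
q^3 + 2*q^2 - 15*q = q*(q - 3)*(q + 5)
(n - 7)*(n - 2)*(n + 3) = n^3 - 6*n^2 - 13*n + 42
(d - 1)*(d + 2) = d^2 + d - 2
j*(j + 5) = j^2 + 5*j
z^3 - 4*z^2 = z^2*(z - 4)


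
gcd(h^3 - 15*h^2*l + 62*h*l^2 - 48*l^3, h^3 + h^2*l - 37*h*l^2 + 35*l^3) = h - l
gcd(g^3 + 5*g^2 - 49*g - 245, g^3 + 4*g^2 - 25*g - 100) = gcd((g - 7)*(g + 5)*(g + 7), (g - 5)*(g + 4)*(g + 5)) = g + 5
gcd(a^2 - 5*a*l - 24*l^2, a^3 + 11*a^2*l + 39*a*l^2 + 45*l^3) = a + 3*l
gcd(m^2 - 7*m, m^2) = m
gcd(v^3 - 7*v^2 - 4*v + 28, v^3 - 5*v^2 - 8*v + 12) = v + 2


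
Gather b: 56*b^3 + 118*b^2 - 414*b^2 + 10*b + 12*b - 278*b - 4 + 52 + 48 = 56*b^3 - 296*b^2 - 256*b + 96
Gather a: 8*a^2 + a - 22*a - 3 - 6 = 8*a^2 - 21*a - 9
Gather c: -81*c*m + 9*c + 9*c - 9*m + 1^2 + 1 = c*(18 - 81*m) - 9*m + 2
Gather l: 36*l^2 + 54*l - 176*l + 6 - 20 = 36*l^2 - 122*l - 14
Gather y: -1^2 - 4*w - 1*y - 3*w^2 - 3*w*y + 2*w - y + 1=-3*w^2 - 2*w + y*(-3*w - 2)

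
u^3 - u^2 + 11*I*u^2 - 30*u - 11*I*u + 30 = (u - 1)*(u + 5*I)*(u + 6*I)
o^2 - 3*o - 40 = (o - 8)*(o + 5)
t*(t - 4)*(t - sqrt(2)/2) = t^3 - 4*t^2 - sqrt(2)*t^2/2 + 2*sqrt(2)*t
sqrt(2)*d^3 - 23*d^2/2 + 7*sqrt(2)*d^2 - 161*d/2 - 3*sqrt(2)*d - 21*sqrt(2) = (d + 7)*(d - 6*sqrt(2))*(sqrt(2)*d + 1/2)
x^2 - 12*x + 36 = (x - 6)^2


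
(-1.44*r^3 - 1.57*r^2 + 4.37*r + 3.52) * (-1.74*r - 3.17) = 2.5056*r^4 + 7.2966*r^3 - 2.6269*r^2 - 19.9777*r - 11.1584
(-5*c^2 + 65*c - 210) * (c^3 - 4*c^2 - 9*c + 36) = -5*c^5 + 85*c^4 - 425*c^3 + 75*c^2 + 4230*c - 7560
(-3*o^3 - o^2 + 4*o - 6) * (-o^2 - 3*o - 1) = 3*o^5 + 10*o^4 + 2*o^3 - 5*o^2 + 14*o + 6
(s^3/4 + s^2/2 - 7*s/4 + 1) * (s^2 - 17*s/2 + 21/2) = s^5/4 - 13*s^4/8 - 27*s^3/8 + 169*s^2/8 - 215*s/8 + 21/2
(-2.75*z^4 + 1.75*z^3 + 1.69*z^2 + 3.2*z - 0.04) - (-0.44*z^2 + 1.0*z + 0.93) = -2.75*z^4 + 1.75*z^3 + 2.13*z^2 + 2.2*z - 0.97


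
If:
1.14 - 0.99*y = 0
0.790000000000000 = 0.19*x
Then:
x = 4.16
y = 1.15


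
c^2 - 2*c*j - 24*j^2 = (c - 6*j)*(c + 4*j)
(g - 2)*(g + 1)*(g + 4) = g^3 + 3*g^2 - 6*g - 8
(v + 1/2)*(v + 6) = v^2 + 13*v/2 + 3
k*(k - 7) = k^2 - 7*k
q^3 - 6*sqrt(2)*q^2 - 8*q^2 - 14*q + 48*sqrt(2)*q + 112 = (q - 8)*(q - 7*sqrt(2))*(q + sqrt(2))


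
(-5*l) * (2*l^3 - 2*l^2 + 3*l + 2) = -10*l^4 + 10*l^3 - 15*l^2 - 10*l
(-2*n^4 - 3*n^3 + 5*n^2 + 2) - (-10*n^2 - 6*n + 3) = -2*n^4 - 3*n^3 + 15*n^2 + 6*n - 1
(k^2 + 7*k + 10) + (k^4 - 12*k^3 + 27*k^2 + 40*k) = k^4 - 12*k^3 + 28*k^2 + 47*k + 10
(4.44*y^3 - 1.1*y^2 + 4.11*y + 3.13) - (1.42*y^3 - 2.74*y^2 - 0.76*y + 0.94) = 3.02*y^3 + 1.64*y^2 + 4.87*y + 2.19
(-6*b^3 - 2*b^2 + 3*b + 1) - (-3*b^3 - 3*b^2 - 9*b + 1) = -3*b^3 + b^2 + 12*b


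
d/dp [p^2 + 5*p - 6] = 2*p + 5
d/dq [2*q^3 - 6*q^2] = 6*q*(q - 2)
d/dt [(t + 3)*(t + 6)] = 2*t + 9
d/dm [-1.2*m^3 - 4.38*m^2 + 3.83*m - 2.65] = -3.6*m^2 - 8.76*m + 3.83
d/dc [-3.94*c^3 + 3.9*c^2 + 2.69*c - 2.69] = -11.82*c^2 + 7.8*c + 2.69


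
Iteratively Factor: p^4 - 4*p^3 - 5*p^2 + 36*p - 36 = (p + 3)*(p^3 - 7*p^2 + 16*p - 12) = (p - 2)*(p + 3)*(p^2 - 5*p + 6) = (p - 2)^2*(p + 3)*(p - 3)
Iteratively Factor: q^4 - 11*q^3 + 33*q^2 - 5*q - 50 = (q - 2)*(q^3 - 9*q^2 + 15*q + 25) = (q - 5)*(q - 2)*(q^2 - 4*q - 5) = (q - 5)^2*(q - 2)*(q + 1)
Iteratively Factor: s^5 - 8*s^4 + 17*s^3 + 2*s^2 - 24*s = (s - 3)*(s^4 - 5*s^3 + 2*s^2 + 8*s) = (s - 3)*(s - 2)*(s^3 - 3*s^2 - 4*s) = s*(s - 3)*(s - 2)*(s^2 - 3*s - 4) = s*(s - 4)*(s - 3)*(s - 2)*(s + 1)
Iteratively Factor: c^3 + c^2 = (c + 1)*(c^2) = c*(c + 1)*(c)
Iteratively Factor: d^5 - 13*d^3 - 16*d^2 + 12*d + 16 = (d + 2)*(d^4 - 2*d^3 - 9*d^2 + 2*d + 8) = (d + 2)^2*(d^3 - 4*d^2 - d + 4) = (d - 4)*(d + 2)^2*(d^2 - 1) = (d - 4)*(d - 1)*(d + 2)^2*(d + 1)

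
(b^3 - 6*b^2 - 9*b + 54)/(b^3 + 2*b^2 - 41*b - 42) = (b^2 - 9)/(b^2 + 8*b + 7)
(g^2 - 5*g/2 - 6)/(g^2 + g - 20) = (g + 3/2)/(g + 5)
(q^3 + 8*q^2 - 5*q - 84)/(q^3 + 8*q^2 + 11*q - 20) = (q^2 + 4*q - 21)/(q^2 + 4*q - 5)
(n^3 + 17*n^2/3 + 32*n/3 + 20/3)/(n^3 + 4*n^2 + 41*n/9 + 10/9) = 3*(n + 2)/(3*n + 1)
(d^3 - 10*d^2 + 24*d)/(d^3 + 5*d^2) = (d^2 - 10*d + 24)/(d*(d + 5))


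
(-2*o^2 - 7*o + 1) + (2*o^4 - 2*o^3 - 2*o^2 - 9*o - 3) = 2*o^4 - 2*o^3 - 4*o^2 - 16*o - 2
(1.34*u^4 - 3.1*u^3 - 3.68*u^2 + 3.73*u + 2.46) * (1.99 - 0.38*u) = -0.5092*u^5 + 3.8446*u^4 - 4.7706*u^3 - 8.7406*u^2 + 6.4879*u + 4.8954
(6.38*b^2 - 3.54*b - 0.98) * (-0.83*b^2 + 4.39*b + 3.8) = -5.2954*b^4 + 30.9464*b^3 + 9.5168*b^2 - 17.7542*b - 3.724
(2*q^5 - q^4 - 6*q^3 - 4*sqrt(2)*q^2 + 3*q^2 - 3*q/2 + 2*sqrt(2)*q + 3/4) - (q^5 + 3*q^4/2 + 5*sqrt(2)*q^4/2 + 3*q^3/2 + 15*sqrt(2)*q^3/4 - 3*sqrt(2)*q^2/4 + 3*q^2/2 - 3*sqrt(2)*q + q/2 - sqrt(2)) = q^5 - 5*sqrt(2)*q^4/2 - 5*q^4/2 - 15*q^3/2 - 15*sqrt(2)*q^3/4 - 13*sqrt(2)*q^2/4 + 3*q^2/2 - 2*q + 5*sqrt(2)*q + 3/4 + sqrt(2)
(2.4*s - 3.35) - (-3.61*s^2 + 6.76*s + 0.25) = 3.61*s^2 - 4.36*s - 3.6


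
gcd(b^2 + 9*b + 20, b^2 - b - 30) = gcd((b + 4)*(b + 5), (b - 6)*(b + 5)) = b + 5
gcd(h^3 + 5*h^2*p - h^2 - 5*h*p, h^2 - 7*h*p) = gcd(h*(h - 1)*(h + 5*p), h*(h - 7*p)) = h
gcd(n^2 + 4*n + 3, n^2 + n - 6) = n + 3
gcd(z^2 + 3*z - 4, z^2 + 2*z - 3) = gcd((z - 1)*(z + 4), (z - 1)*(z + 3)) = z - 1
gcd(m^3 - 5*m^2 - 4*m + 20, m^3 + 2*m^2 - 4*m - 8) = m^2 - 4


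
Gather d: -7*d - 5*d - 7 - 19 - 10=-12*d - 36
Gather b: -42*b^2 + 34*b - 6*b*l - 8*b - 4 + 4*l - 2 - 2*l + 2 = -42*b^2 + b*(26 - 6*l) + 2*l - 4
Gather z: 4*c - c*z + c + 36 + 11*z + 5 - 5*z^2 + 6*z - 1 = 5*c - 5*z^2 + z*(17 - c) + 40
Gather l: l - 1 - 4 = l - 5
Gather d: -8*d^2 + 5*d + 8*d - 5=-8*d^2 + 13*d - 5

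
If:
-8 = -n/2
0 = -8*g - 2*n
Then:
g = -4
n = 16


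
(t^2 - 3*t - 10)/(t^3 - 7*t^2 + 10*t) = (t + 2)/(t*(t - 2))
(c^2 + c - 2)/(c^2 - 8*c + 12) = (c^2 + c - 2)/(c^2 - 8*c + 12)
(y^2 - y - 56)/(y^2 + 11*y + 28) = (y - 8)/(y + 4)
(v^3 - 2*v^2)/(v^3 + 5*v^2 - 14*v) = v/(v + 7)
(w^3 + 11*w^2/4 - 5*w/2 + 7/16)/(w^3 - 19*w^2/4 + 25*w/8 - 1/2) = (w + 7/2)/(w - 4)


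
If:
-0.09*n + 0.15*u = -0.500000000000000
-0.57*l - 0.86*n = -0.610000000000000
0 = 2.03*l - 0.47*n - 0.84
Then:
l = 0.50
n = 0.38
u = -3.11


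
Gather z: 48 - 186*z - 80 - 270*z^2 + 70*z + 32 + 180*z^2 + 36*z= -90*z^2 - 80*z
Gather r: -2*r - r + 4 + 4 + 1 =9 - 3*r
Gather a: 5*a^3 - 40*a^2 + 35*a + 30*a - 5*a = 5*a^3 - 40*a^2 + 60*a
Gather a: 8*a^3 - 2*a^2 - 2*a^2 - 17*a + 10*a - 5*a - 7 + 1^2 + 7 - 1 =8*a^3 - 4*a^2 - 12*a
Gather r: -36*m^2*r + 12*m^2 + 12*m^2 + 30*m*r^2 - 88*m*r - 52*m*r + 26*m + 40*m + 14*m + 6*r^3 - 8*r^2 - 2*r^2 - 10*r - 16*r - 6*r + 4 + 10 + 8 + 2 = 24*m^2 + 80*m + 6*r^3 + r^2*(30*m - 10) + r*(-36*m^2 - 140*m - 32) + 24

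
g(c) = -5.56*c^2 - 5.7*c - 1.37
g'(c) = -11.12*c - 5.7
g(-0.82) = -0.43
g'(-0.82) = 3.42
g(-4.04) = -69.09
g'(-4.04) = 39.22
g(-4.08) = -70.67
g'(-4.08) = 39.67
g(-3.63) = -53.94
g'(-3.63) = 34.67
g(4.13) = -119.75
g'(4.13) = -51.63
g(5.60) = -207.65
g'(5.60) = -67.97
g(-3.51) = -49.86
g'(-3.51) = 33.33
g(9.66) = -575.27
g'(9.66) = -113.12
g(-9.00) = -400.43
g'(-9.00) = 94.38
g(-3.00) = -34.31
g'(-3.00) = 27.66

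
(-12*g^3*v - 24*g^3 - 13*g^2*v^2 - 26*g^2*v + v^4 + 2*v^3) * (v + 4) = -12*g^3*v^2 - 72*g^3*v - 96*g^3 - 13*g^2*v^3 - 78*g^2*v^2 - 104*g^2*v + v^5 + 6*v^4 + 8*v^3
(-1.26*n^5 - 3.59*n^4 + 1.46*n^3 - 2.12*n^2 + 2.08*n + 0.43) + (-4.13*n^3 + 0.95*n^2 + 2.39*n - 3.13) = -1.26*n^5 - 3.59*n^4 - 2.67*n^3 - 1.17*n^2 + 4.47*n - 2.7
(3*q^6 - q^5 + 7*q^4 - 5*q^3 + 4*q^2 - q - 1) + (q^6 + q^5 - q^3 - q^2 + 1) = 4*q^6 + 7*q^4 - 6*q^3 + 3*q^2 - q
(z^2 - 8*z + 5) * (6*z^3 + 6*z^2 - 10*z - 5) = 6*z^5 - 42*z^4 - 28*z^3 + 105*z^2 - 10*z - 25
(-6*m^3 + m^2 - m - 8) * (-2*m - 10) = 12*m^4 + 58*m^3 - 8*m^2 + 26*m + 80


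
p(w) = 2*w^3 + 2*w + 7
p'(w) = 6*w^2 + 2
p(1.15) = 12.34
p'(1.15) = 9.94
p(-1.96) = -11.98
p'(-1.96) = 25.05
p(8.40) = 1209.21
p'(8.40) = 425.36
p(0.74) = 9.29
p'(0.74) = 5.29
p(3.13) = 74.59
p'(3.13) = 60.78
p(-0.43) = 5.98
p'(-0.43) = 3.11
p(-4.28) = -158.37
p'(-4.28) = 111.91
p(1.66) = 19.47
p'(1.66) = 18.53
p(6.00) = 451.00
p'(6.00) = 218.00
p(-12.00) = -3473.00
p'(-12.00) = 866.00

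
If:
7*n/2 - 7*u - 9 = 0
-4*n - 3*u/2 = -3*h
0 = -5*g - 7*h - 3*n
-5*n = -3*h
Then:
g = 792/35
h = -90/7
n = -54/7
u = -36/7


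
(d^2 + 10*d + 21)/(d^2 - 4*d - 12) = (d^2 + 10*d + 21)/(d^2 - 4*d - 12)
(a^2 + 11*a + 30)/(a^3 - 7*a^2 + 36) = (a^2 + 11*a + 30)/(a^3 - 7*a^2 + 36)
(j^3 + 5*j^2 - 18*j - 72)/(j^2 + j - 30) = (j^2 - j - 12)/(j - 5)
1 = 1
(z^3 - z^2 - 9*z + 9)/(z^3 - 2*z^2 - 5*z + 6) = (z + 3)/(z + 2)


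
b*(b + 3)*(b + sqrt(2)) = b^3 + sqrt(2)*b^2 + 3*b^2 + 3*sqrt(2)*b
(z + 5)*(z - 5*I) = z^2 + 5*z - 5*I*z - 25*I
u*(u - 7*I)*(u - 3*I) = u^3 - 10*I*u^2 - 21*u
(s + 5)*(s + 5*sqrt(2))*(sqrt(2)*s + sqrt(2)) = sqrt(2)*s^3 + 6*sqrt(2)*s^2 + 10*s^2 + 5*sqrt(2)*s + 60*s + 50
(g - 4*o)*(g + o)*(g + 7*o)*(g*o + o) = g^4*o + 4*g^3*o^2 + g^3*o - 25*g^2*o^3 + 4*g^2*o^2 - 28*g*o^4 - 25*g*o^3 - 28*o^4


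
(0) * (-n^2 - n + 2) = 0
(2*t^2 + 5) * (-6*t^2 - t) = -12*t^4 - 2*t^3 - 30*t^2 - 5*t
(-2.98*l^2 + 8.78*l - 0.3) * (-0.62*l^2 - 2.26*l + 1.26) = 1.8476*l^4 + 1.2912*l^3 - 23.4116*l^2 + 11.7408*l - 0.378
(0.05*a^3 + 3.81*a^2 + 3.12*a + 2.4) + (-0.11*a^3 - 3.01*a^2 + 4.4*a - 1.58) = -0.06*a^3 + 0.8*a^2 + 7.52*a + 0.82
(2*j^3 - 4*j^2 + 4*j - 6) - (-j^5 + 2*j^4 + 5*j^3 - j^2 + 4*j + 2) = j^5 - 2*j^4 - 3*j^3 - 3*j^2 - 8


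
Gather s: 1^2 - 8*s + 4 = 5 - 8*s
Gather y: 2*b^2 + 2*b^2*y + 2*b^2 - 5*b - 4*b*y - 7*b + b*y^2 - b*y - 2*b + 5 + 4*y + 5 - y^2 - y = 4*b^2 - 14*b + y^2*(b - 1) + y*(2*b^2 - 5*b + 3) + 10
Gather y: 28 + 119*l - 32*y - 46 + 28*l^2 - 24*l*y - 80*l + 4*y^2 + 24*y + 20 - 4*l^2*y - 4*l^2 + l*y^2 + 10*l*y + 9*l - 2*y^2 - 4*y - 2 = 24*l^2 + 48*l + y^2*(l + 2) + y*(-4*l^2 - 14*l - 12)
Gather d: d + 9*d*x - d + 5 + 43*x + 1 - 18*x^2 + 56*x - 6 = 9*d*x - 18*x^2 + 99*x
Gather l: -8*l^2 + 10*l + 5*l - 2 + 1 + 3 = -8*l^2 + 15*l + 2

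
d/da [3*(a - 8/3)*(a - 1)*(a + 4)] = 9*a^2 + 2*a - 36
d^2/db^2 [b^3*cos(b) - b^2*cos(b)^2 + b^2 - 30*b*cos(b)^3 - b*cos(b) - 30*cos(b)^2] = -b^3*cos(b) - 6*b^2*sin(b) + 2*b^2*cos(2*b) + 4*b*sin(2*b) + 59*b*cos(b)/2 + 135*b*cos(3*b)/2 + 47*sin(b) + 45*sin(3*b) + 59*cos(2*b) + 1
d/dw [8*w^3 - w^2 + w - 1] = 24*w^2 - 2*w + 1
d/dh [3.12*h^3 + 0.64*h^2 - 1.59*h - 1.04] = 9.36*h^2 + 1.28*h - 1.59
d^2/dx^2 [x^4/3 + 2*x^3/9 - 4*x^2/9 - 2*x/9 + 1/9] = 4*x^2 + 4*x/3 - 8/9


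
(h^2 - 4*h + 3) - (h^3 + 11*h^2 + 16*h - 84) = -h^3 - 10*h^2 - 20*h + 87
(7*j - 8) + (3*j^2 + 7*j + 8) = 3*j^2 + 14*j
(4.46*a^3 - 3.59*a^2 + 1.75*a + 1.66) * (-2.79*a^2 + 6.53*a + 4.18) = -12.4434*a^5 + 39.1399*a^4 - 9.6824*a^3 - 8.2101*a^2 + 18.1548*a + 6.9388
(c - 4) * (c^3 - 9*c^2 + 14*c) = c^4 - 13*c^3 + 50*c^2 - 56*c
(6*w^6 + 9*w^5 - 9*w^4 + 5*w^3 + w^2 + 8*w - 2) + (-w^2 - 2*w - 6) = 6*w^6 + 9*w^5 - 9*w^4 + 5*w^3 + 6*w - 8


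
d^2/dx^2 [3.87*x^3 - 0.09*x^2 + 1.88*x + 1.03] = 23.22*x - 0.18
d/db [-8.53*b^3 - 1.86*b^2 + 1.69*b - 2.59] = -25.59*b^2 - 3.72*b + 1.69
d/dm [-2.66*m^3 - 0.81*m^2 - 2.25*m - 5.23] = -7.98*m^2 - 1.62*m - 2.25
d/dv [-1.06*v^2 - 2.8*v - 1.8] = -2.12*v - 2.8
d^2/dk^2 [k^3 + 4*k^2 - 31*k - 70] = 6*k + 8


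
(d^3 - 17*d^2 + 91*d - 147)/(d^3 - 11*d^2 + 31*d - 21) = (d - 7)/(d - 1)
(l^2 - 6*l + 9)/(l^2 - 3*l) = (l - 3)/l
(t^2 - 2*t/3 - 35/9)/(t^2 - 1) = (9*t^2 - 6*t - 35)/(9*(t^2 - 1))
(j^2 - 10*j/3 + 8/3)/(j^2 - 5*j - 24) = (-3*j^2 + 10*j - 8)/(3*(-j^2 + 5*j + 24))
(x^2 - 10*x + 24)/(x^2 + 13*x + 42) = (x^2 - 10*x + 24)/(x^2 + 13*x + 42)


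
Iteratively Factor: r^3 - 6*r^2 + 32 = (r + 2)*(r^2 - 8*r + 16) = (r - 4)*(r + 2)*(r - 4)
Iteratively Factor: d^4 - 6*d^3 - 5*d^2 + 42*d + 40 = (d - 5)*(d^3 - d^2 - 10*d - 8) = (d - 5)*(d + 2)*(d^2 - 3*d - 4) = (d - 5)*(d - 4)*(d + 2)*(d + 1)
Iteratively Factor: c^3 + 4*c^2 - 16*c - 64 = (c + 4)*(c^2 - 16) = (c - 4)*(c + 4)*(c + 4)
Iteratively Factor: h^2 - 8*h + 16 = (h - 4)*(h - 4)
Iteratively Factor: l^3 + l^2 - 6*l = (l + 3)*(l^2 - 2*l) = (l - 2)*(l + 3)*(l)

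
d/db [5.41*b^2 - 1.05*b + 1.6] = 10.82*b - 1.05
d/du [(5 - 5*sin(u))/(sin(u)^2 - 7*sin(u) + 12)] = 5*(sin(u)^2 - 2*sin(u) - 5)*cos(u)/(sin(u)^2 - 7*sin(u) + 12)^2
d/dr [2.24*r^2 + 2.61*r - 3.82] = 4.48*r + 2.61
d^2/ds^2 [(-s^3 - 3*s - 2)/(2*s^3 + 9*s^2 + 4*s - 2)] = 2*(18*s^6 - 12*s^5 - 234*s^4 - 541*s^3 - 582*s^2 - 414*s - 92)/(8*s^9 + 108*s^8 + 534*s^7 + 1137*s^6 + 852*s^5 - 150*s^4 - 344*s^3 + 12*s^2 + 48*s - 8)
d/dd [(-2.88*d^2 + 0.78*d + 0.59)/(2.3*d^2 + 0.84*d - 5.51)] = (-4.2132*d^2 + 29.0236*d - 4.7934)/(5.29*d^4 + 3.864*d^3 - 24.6404*d^2 - 9.2568*d + 30.3601)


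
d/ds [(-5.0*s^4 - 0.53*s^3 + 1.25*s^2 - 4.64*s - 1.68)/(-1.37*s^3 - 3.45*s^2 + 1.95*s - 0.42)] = (6.85*s^6 + 34.5*s^5 - 25.709*s^4 - 6.3806*s^3 - 19.8075*s^2 - 12.642*s + 5.2248)/(1.8769*s^6 + 9.453*s^5 + 6.5595*s^4 - 12.3042*s^3 + 6.7005*s^2 - 1.638*s + 0.1764)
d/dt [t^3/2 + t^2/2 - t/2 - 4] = 3*t^2/2 + t - 1/2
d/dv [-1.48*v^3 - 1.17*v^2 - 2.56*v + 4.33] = -4.44*v^2 - 2.34*v - 2.56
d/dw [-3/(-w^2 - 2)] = -6*w/(w^2 + 2)^2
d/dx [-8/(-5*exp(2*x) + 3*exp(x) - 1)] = (24 - 80*exp(x))*exp(x)/(5*exp(2*x) - 3*exp(x) + 1)^2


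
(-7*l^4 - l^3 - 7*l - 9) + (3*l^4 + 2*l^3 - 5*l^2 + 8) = -4*l^4 + l^3 - 5*l^2 - 7*l - 1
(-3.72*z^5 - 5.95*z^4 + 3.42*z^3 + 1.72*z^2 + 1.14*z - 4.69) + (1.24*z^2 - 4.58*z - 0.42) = -3.72*z^5 - 5.95*z^4 + 3.42*z^3 + 2.96*z^2 - 3.44*z - 5.11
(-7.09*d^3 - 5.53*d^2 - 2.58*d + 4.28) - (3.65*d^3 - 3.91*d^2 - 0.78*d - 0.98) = -10.74*d^3 - 1.62*d^2 - 1.8*d + 5.26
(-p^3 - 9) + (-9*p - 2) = -p^3 - 9*p - 11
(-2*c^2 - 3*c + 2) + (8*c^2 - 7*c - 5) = 6*c^2 - 10*c - 3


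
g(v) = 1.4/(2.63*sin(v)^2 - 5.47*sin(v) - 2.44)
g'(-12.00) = 0.15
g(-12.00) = -0.30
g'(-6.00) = 0.38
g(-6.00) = -0.37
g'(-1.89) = -0.18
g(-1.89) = 0.27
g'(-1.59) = -0.01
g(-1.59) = 0.25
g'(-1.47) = 0.05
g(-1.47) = 0.25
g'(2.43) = -0.09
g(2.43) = -0.29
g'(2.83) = -0.34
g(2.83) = -0.36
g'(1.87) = -0.01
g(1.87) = -0.27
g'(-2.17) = -0.52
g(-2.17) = 0.36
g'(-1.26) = 0.17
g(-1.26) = 0.27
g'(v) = 1.4*(-5.26*sin(v)*cos(v) + 5.47*cos(v))/(2.63*sin(v)^2 - 5.47*sin(v) - 2.44)^2 = (7.658 - 7.364*sin(v))*cos(v)/(-2.63*sin(v)^2 + 5.47*sin(v) + 2.44)^2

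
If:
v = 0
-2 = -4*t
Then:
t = 1/2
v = 0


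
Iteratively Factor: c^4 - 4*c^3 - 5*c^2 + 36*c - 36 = (c - 3)*(c^3 - c^2 - 8*c + 12) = (c - 3)*(c - 2)*(c^2 + c - 6) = (c - 3)*(c - 2)^2*(c + 3)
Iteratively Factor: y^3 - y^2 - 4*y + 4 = (y - 1)*(y^2 - 4) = (y - 1)*(y + 2)*(y - 2)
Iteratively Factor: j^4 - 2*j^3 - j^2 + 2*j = (j - 1)*(j^3 - j^2 - 2*j) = j*(j - 1)*(j^2 - j - 2) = j*(j - 1)*(j + 1)*(j - 2)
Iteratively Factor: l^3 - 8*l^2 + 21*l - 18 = (l - 3)*(l^2 - 5*l + 6) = (l - 3)*(l - 2)*(l - 3)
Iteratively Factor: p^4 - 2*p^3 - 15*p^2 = (p)*(p^3 - 2*p^2 - 15*p) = p^2*(p^2 - 2*p - 15) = p^2*(p + 3)*(p - 5)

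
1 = 1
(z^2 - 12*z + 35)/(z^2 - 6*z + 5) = (z - 7)/(z - 1)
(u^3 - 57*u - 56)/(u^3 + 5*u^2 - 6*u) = (u^3 - 57*u - 56)/(u*(u^2 + 5*u - 6))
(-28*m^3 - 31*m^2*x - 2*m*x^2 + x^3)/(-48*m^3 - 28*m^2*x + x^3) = (-7*m^2 - 6*m*x + x^2)/(-12*m^2 - 4*m*x + x^2)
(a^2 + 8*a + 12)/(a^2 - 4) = (a + 6)/(a - 2)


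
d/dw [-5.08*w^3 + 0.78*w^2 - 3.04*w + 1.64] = -15.24*w^2 + 1.56*w - 3.04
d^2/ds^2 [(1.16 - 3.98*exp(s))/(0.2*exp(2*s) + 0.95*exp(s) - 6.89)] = (-0.1592*exp(4*s) + 0.941800000000001*exp(3*s) - 32.24544*exp(2*s) - 18.61027*exp(s) - 181.346178)*exp(s)/(0.008*exp(6*s) + 0.114*exp(5*s) - 0.2853*exp(4*s) - 6.997225*exp(3*s) + 9.828585*exp(2*s) + 135.295485*exp(s) - 327.082769)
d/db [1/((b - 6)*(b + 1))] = (5 - 2*b)/(b^4 - 10*b^3 + 13*b^2 + 60*b + 36)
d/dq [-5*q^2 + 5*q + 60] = 5 - 10*q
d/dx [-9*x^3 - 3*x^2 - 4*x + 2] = -27*x^2 - 6*x - 4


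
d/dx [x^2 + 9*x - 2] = 2*x + 9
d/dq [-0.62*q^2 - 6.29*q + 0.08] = -1.24*q - 6.29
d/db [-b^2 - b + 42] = -2*b - 1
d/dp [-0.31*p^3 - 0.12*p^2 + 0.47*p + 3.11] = -0.93*p^2 - 0.24*p + 0.47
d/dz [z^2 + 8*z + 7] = 2*z + 8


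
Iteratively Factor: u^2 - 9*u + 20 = (u - 4)*(u - 5)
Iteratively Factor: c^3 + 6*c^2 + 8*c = (c + 2)*(c^2 + 4*c) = (c + 2)*(c + 4)*(c)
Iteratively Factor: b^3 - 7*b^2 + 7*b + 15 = (b + 1)*(b^2 - 8*b + 15) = (b - 3)*(b + 1)*(b - 5)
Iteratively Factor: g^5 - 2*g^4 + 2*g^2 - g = (g)*(g^4 - 2*g^3 + 2*g - 1) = g*(g - 1)*(g^3 - g^2 - g + 1) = g*(g - 1)*(g + 1)*(g^2 - 2*g + 1) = g*(g - 1)^2*(g + 1)*(g - 1)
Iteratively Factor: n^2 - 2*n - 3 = (n + 1)*(n - 3)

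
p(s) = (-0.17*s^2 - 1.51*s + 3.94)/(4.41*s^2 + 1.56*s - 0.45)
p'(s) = (-8.82*s - 1.56)*(-0.17*s^2 - 1.51*s + 3.94)/(4.41*s^2 + 1.56*s - 0.45)^2 + (-0.34*s - 1.51)/(4.41*s^2 + 1.56*s - 0.45) = (6.3939*s^2 - 34.5978*s - 5.4669)/(19.4481*s^4 + 13.7592*s^3 - 1.5354*s^2 - 1.404*s + 0.2025)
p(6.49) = -0.07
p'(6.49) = 0.00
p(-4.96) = 0.07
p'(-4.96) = 0.03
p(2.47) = -0.03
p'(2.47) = -0.06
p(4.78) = -0.07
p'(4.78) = -0.00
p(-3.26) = 0.17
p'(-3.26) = 0.10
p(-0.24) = -7.53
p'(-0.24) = 9.85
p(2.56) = -0.03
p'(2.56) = -0.05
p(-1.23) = 1.29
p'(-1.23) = 2.53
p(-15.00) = -0.01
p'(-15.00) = 0.00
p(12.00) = -0.06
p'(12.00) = 0.00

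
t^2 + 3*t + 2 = (t + 1)*(t + 2)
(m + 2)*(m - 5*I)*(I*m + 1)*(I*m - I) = -m^4 - m^3 + 6*I*m^3 + 7*m^2 + 6*I*m^2 + 5*m - 12*I*m - 10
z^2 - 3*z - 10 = (z - 5)*(z + 2)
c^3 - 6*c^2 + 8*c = c*(c - 4)*(c - 2)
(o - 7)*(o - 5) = o^2 - 12*o + 35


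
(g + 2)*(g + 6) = g^2 + 8*g + 12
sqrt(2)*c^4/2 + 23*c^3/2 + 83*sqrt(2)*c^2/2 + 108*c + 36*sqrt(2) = (c/2 + sqrt(2))*(c + 3*sqrt(2))*(c + 6*sqrt(2))*(sqrt(2)*c + 1)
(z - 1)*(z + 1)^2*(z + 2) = z^4 + 3*z^3 + z^2 - 3*z - 2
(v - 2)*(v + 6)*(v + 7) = v^3 + 11*v^2 + 16*v - 84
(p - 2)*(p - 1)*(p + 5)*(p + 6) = p^4 + 8*p^3 - p^2 - 68*p + 60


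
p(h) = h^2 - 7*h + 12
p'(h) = 2*h - 7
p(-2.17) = 31.90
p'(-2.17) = -11.34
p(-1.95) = 29.45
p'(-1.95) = -10.90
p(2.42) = 0.92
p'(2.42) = -2.16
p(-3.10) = 43.31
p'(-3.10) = -13.20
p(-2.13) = 31.45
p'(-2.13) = -11.26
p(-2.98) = 41.74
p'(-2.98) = -12.96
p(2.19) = 1.47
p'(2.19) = -2.62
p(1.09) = 5.56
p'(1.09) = -4.82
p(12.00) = 72.00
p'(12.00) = 17.00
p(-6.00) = 90.00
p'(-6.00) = -19.00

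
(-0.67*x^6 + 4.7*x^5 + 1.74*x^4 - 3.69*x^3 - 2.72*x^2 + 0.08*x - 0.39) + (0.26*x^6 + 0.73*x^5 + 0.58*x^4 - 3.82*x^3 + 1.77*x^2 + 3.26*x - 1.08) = -0.41*x^6 + 5.43*x^5 + 2.32*x^4 - 7.51*x^3 - 0.95*x^2 + 3.34*x - 1.47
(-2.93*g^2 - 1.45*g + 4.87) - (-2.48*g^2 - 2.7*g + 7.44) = -0.45*g^2 + 1.25*g - 2.57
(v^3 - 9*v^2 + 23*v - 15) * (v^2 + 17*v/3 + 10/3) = v^5 - 10*v^4/3 - 74*v^3/3 + 256*v^2/3 - 25*v/3 - 50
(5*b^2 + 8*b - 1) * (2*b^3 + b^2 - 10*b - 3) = 10*b^5 + 21*b^4 - 44*b^3 - 96*b^2 - 14*b + 3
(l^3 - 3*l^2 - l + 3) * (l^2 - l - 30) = l^5 - 4*l^4 - 28*l^3 + 94*l^2 + 27*l - 90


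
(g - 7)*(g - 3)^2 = g^3 - 13*g^2 + 51*g - 63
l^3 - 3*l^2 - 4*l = l*(l - 4)*(l + 1)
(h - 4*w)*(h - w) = h^2 - 5*h*w + 4*w^2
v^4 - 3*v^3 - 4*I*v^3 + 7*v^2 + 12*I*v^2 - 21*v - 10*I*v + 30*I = (v - 3)*(v - 5*I)*(v - I)*(v + 2*I)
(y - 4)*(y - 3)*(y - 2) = y^3 - 9*y^2 + 26*y - 24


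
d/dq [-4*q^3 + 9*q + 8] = 9 - 12*q^2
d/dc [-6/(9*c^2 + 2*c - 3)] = 12*(9*c + 1)/(9*c^2 + 2*c - 3)^2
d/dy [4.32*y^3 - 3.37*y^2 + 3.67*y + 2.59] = 12.96*y^2 - 6.74*y + 3.67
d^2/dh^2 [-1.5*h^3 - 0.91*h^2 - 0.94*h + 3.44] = -9.0*h - 1.82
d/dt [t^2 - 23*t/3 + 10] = 2*t - 23/3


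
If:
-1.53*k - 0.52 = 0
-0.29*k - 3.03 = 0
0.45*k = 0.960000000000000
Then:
No Solution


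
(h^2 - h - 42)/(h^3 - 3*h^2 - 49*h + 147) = (h + 6)/(h^2 + 4*h - 21)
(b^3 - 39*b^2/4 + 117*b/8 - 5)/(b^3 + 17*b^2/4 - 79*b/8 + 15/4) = (b - 8)/(b + 6)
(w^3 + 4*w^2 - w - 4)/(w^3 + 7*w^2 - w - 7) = (w + 4)/(w + 7)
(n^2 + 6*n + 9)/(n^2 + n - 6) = (n + 3)/(n - 2)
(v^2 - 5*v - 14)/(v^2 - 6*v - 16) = (v - 7)/(v - 8)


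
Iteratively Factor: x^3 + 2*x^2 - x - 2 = (x + 1)*(x^2 + x - 2) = (x - 1)*(x + 1)*(x + 2)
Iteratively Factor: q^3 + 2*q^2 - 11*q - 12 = (q - 3)*(q^2 + 5*q + 4) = (q - 3)*(q + 4)*(q + 1)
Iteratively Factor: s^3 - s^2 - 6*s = (s)*(s^2 - s - 6) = s*(s + 2)*(s - 3)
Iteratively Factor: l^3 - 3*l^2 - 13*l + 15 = (l - 1)*(l^2 - 2*l - 15) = (l - 5)*(l - 1)*(l + 3)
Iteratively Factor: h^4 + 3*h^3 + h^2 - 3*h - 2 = (h + 1)*(h^3 + 2*h^2 - h - 2) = (h + 1)*(h + 2)*(h^2 - 1) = (h - 1)*(h + 1)*(h + 2)*(h + 1)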